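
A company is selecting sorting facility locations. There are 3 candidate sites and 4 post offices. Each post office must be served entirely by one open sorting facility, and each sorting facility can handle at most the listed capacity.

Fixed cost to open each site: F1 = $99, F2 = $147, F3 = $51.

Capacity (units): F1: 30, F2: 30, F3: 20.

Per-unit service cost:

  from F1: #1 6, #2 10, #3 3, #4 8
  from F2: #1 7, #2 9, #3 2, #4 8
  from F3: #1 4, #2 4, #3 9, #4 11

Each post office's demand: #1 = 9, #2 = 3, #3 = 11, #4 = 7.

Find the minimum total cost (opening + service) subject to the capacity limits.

Open {F1}: #1→F1 6·9=54, #2→F1 10·3=30, #3→F1 3·11=33, #4→F1 8·7=56.
Loads: F1 carries 30/30. Service 173; fixed 99; total 272.
Next best feasible plan costs 287.

Minimum total cost: 272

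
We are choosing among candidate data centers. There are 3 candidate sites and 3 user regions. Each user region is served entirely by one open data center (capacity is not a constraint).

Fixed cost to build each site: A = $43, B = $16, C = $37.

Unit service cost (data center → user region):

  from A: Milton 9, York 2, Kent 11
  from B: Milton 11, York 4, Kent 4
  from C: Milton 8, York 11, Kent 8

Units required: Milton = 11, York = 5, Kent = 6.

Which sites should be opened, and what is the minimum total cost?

For any fixed open set, each user region goes to its cheapest open site; total = fixed + service.
{B}: Milton→B 11·11=121, York→B 4·5=20, Kent→B 4·6=24. Service 165; fixed 16; total 181.
{B, C}: service 132 + fixed 53 = 185
{A, B}: service 133 + fixed 59 = 192
{A, B, C}: service 122 + fixed 96 = 218
No other subset beats 181.

Open B only; minimum total cost 181.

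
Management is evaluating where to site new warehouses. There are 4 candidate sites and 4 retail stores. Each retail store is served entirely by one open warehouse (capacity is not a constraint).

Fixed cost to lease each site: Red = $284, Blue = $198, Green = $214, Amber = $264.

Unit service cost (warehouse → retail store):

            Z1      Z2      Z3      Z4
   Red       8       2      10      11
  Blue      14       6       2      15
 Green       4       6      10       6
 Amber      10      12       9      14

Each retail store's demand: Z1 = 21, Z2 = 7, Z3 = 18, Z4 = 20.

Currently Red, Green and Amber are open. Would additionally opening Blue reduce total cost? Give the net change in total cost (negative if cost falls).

No — net change +72 (cost rises by 72).

Current service cost with {Red, Green, Amber}: 380.
Adding Blue: each retail store re-picks its cheapest; new service cost 254, saving 126.
Extra fixed cost: 198. Net change = 198 − 126 = 72.
(Totals: 1142 → 1214.)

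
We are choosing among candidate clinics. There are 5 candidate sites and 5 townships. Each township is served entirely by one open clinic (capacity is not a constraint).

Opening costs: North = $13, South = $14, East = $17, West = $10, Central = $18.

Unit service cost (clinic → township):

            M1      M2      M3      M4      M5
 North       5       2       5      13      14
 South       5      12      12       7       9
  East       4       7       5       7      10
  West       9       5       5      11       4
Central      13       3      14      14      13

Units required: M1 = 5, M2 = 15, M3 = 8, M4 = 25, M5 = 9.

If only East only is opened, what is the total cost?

Each township is assigned to its cheapest site among the open ones.
{East}: M1→East 4·5=20, M2→East 7·15=105, M3→East 5·8=40, M4→East 7·25=175, M5→East 10·9=90. Service 430; fixed 17; total 447.

Total cost: 447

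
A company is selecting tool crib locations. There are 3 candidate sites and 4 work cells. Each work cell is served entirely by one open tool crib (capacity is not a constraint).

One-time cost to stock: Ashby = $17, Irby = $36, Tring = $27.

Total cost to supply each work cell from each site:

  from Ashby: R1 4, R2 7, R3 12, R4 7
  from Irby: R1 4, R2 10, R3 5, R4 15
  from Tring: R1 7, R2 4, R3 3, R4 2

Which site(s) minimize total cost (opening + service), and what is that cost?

For any fixed open set, each work cell goes to its cheapest open site; total = fixed + service.
{Tring}: R1→Tring 7, R2→Tring 4, R3→Tring 3, R4→Tring 2. Service 16; fixed 27; total 43.
{Ashby}: service 30 + fixed 17 = 47
{Ashby, Tring}: R1→Ashby 4, R2→Tring 4, R3→Tring 3, R4→Tring 2. Service 13; fixed 44; total 57.
{Ashby, Irby, Tring}: R1→Ashby 4, R2→Tring 4, R3→Tring 3, R4→Tring 2. Service 13; fixed 80; total 93.
No other subset beats 43.

Open Tring only; minimum total cost 43.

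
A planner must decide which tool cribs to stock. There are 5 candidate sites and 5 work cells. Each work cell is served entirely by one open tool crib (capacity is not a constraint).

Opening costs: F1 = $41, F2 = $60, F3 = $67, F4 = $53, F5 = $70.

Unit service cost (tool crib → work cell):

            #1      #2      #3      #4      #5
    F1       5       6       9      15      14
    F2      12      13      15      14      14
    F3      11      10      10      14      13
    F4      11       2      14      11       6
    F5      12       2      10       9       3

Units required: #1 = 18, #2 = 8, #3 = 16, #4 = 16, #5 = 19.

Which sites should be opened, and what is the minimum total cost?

Open F1 and F5; minimum total cost 562.

For any fixed open set, each work cell goes to its cheapest open site; total = fixed + service.
{F1, F5}: #1→F1 5·18=90, #2→F5 2·8=16, #3→F1 9·16=144, #4→F5 9·16=144, #5→F5 3·19=57. Service 451; fixed 111; total 562.
{F1, F4, F5}: service 451 + fixed 164 = 615
{F1, F2, F5}: #1→F1 5·18=90, #2→F5 2·8=16, #3→F1 9·16=144, #4→F5 9·16=144, #5→F5 3·19=57. Service 451; fixed 171; total 622.
{F1, F2, F3, F4, F5}: service 451 + fixed 291 = 742
No other subset beats 562.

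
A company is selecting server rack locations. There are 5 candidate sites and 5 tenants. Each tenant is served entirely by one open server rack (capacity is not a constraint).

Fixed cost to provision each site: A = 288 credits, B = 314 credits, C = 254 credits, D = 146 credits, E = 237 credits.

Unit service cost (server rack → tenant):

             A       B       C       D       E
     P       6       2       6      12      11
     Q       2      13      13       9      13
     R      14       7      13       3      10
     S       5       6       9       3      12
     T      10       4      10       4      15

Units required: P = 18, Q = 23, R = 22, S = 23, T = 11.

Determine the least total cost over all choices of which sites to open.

Minimum total cost: 748

For any fixed open set, each tenant goes to its cheapest open site; total = fixed + service.
{D}: P→D 12·18=216, Q→D 9·23=207, R→D 3·22=66, S→D 3·23=69, T→D 4·11=44. Service 602; fixed 146; total 748.
{A, D}: service 333 + fixed 434 = 767
{B, D}: service 422 + fixed 460 = 882
{A, B, C, D, E}: P→B 2·18=36, Q→A 2·23=46, R→D 3·22=66, S→D 3·23=69, T→B 4·11=44. Service 261; fixed 1239; total 1500.
No other subset beats 748.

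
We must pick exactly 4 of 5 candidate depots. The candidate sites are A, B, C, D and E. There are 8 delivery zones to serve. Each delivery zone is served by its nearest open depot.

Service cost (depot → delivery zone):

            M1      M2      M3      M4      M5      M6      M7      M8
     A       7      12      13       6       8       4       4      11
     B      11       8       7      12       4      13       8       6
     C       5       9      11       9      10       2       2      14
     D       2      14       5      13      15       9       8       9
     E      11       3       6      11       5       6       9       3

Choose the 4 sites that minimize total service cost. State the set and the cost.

With exactly 4 open, each delivery zone uses its cheapest among the chosen.
{A, C, D, E}: M1→D 2, M2→E 3, M3→D 5, M4→A 6, M5→E 5, M6→C 2, M7→C 2, M8→E 3. Service cost 28.
{B, C, D, E}: service cost 30
{A, B, C, E}: service cost 31
Among all 5 size-4 choices, {A, C, D, E} is lowest.

Choose A, C, D and E; total service cost 28.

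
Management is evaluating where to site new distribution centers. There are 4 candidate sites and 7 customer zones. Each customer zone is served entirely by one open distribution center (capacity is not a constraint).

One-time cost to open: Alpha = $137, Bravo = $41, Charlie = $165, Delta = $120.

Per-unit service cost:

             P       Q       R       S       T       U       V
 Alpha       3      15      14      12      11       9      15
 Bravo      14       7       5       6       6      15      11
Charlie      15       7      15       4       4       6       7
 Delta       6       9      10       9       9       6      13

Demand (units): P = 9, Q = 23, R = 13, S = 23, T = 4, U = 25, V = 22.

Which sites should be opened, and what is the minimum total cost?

For any fixed open set, each customer zone goes to its cheapest open site; total = fixed + service.
{Bravo, Charlie}: P→Bravo 14·9=126, Q→Bravo 7·23=161, R→Bravo 5·13=65, S→Charlie 4·23=92, T→Charlie 4·4=16, U→Charlie 6·25=150, V→Charlie 7·22=154. Service 764; fixed 206; total 970.
{Bravo, Delta}: service 834 + fixed 161 = 995
{Alpha, Bravo, Charlie}: service 665 + fixed 343 = 1008
{Alpha, Bravo, Charlie, Delta}: P→Alpha 3·9=27, Q→Bravo 7·23=161, R→Bravo 5·13=65, S→Charlie 4·23=92, T→Charlie 4·4=16, U→Charlie 6·25=150, V→Charlie 7·22=154. Service 665; fixed 463; total 1128.
No other subset beats 970.

Open Bravo and Charlie; minimum total cost 970.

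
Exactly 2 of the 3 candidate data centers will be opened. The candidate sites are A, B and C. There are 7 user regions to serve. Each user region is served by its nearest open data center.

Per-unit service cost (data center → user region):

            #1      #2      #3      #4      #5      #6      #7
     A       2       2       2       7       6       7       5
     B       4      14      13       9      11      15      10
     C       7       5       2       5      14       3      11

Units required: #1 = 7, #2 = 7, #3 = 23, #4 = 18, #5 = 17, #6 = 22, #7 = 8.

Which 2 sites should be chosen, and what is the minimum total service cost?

With exactly 2 open, each user region uses its cheapest among the chosen.
{A, C}: #1→A 2·7=14, #2→A 2·7=14, #3→A 2·23=46, #4→C 5·18=90, #5→A 6·17=102, #6→C 3·22=66, #7→A 5·8=40. Service cost 372.
{A, B}: service cost 496
{B, C}: service cost 532
Among all 3 size-2 choices, {A, C} is lowest.

Choose A and C; total service cost 372.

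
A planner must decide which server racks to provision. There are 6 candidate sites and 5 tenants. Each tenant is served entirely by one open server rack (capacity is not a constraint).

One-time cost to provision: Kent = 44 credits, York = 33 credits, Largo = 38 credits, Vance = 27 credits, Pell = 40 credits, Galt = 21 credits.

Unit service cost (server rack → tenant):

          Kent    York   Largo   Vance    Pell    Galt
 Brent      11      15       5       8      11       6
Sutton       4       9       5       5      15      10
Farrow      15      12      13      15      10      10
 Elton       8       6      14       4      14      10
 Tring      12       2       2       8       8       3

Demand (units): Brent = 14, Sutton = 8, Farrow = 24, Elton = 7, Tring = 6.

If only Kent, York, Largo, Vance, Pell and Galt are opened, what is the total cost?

Total cost: 585

Each tenant is assigned to its cheapest site among the open ones.
{Kent, York, Largo, Vance, Pell, Galt}: Brent→Largo 5·14=70, Sutton→Kent 4·8=32, Farrow→Pell 10·24=240, Elton→Vance 4·7=28, Tring→York 2·6=12. Service 382; fixed 203; total 585.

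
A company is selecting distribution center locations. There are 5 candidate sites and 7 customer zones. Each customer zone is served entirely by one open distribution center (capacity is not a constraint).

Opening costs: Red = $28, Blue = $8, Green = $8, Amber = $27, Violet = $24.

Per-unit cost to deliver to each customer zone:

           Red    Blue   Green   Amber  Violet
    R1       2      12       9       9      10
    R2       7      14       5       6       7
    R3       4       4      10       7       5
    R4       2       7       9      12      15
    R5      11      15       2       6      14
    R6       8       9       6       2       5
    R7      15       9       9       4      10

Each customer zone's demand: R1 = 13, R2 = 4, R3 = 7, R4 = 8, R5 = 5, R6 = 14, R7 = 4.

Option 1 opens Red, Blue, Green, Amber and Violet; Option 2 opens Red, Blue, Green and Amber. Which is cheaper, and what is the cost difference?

Option 2 is cheaper by 24.

Option 1: {Red, Blue, Green, Amber, Violet}: R1→Red 2·13=26, R2→Green 5·4=20, R3→Red 4·7=28, R4→Red 2·8=16, R5→Green 2·5=10, R6→Amber 2·14=28, R7→Amber 4·4=16. Service 144; fixed 95; total 239.
Option 2: {Red, Blue, Green, Amber}: R1→Red 2·13=26, R2→Green 5·4=20, R3→Red 4·7=28, R4→Red 2·8=16, R5→Green 2·5=10, R6→Amber 2·14=28, R7→Amber 4·4=16. Service 144; fixed 71; total 215.
Difference: |239 − 215| = 24.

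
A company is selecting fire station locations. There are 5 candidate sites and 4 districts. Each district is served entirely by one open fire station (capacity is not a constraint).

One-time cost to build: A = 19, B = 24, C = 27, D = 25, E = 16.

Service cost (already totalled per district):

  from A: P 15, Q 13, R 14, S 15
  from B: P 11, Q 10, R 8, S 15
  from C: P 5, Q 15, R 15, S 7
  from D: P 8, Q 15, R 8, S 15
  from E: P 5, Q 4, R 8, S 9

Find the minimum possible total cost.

For any fixed open set, each district goes to its cheapest open site; total = fixed + service.
{E}: P→E 5, Q→E 4, R→E 8, S→E 9. Service 26; fixed 16; total 42.
{A, E}: P→E 5, Q→E 4, R→E 8, S→E 9. Service 26; fixed 35; total 61.
{B, E}: service 26 + fixed 40 = 66
{A, B, C, D, E}: P→C 5, Q→E 4, R→B 8, S→C 7. Service 24; fixed 111; total 135.
No other subset beats 42.

Minimum total cost: 42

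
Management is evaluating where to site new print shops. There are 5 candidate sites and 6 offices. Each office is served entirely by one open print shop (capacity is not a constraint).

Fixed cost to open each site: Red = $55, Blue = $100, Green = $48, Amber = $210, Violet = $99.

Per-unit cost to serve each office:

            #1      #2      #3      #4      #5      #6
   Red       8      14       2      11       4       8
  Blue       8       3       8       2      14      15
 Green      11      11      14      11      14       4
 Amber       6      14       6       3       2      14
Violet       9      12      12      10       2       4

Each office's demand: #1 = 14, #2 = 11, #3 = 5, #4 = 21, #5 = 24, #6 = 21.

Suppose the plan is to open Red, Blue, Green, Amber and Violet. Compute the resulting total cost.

Each office is assigned to its cheapest site among the open ones.
{Red, Blue, Green, Amber, Violet}: #1→Amber 6·14=84, #2→Blue 3·11=33, #3→Red 2·5=10, #4→Blue 2·21=42, #5→Amber 2·24=48, #6→Green 4·21=84. Service 301; fixed 512; total 813.

Total cost: 813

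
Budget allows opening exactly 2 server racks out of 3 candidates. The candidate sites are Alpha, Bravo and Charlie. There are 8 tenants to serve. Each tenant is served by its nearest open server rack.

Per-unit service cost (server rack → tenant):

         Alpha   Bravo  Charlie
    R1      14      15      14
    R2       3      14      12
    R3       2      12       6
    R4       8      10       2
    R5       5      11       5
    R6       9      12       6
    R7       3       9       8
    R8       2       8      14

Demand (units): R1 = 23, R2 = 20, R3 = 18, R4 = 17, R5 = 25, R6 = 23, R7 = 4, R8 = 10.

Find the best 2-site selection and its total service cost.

Choose Alpha and Charlie; total service cost 747.

With exactly 2 open, each tenant uses its cheapest among the chosen.
{Alpha, Charlie}: R1→Alpha 14·23=322, R2→Alpha 3·20=60, R3→Alpha 2·18=36, R4→Charlie 2·17=34, R5→Alpha 5·25=125, R6→Charlie 6·23=138, R7→Alpha 3·4=12, R8→Alpha 2·10=20. Service cost 747.
{Alpha, Bravo}: service cost 918
{Bravo, Charlie}: service cost 1079
Among all 3 size-2 choices, {Alpha, Charlie} is lowest.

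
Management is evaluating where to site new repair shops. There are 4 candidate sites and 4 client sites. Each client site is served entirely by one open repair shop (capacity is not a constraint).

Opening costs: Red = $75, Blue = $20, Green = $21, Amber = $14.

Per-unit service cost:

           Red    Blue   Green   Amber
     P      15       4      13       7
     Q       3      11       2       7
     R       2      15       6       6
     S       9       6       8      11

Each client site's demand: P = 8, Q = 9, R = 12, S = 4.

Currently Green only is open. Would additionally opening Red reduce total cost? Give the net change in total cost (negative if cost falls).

No — net change +27 (cost rises by 27).

Current service cost with {Green}: 226.
Adding Red: each client site re-picks its cheapest; new service cost 178, saving 48.
Extra fixed cost: 75. Net change = 75 − 48 = 27.
(Totals: 247 → 274.)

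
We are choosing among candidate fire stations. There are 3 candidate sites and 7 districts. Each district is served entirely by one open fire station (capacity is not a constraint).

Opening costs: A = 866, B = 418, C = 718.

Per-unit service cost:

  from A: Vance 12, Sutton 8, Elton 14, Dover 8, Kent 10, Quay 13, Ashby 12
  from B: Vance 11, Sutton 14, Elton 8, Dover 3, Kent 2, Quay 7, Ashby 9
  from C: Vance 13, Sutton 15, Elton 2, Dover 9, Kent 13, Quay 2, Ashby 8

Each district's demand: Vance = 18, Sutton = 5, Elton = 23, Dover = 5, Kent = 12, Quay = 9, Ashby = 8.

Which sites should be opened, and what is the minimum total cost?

For any fixed open set, each district goes to its cheapest open site; total = fixed + service.
{B}: Vance→B 11·18=198, Sutton→B 14·5=70, Elton→B 8·23=184, Dover→B 3·5=15, Kent→B 2·12=24, Quay→B 7·9=63, Ashby→B 9·8=72. Service 626; fixed 418; total 1044.
{C}: service 638 + fixed 718 = 1356
{B, C}: service 435 + fixed 1136 = 1571
{A, B, C}: service 405 + fixed 2002 = 2407
(All 7 nonempty subsets were checked; B only is lowest.)

Open B only; minimum total cost 1044.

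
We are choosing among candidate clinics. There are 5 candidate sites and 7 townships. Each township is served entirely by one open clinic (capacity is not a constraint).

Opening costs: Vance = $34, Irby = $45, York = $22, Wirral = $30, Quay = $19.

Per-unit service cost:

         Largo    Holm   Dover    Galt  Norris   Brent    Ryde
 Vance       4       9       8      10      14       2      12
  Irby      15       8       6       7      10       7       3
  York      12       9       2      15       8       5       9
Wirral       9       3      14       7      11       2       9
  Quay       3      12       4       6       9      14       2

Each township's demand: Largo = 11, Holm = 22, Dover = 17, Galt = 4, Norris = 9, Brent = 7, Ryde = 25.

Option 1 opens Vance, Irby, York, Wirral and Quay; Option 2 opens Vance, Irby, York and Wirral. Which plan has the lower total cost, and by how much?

Option 1 is cheaper by 21.

Option 1: {Vance, Irby, York, Wirral, Quay}: Largo→Quay 3·11=33, Holm→Wirral 3·22=66, Dover→York 2·17=34, Galt→Quay 6·4=24, Norris→York 8·9=72, Brent→Vance 2·7=14, Ryde→Quay 2·25=50. Service 293; fixed 150; total 443.
Option 2: {Vance, Irby, York, Wirral}: Largo→Vance 4·11=44, Holm→Wirral 3·22=66, Dover→York 2·17=34, Galt→Irby 7·4=28, Norris→York 8·9=72, Brent→Vance 2·7=14, Ryde→Irby 3·25=75. Service 333; fixed 131; total 464.
Difference: |443 − 464| = 21.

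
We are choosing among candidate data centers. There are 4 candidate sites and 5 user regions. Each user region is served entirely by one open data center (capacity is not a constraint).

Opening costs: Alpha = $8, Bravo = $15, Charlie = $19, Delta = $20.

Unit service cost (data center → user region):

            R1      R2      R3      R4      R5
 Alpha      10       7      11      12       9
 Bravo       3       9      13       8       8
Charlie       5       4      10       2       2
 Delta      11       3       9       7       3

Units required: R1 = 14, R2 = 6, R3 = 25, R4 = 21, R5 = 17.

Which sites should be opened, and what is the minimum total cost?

Open Bravo, Charlie and Delta; minimum total cost 415.

For any fixed open set, each user region goes to its cheapest open site; total = fixed + service.
{Bravo, Charlie, Delta}: R1→Bravo 3·14=42, R2→Delta 3·6=18, R3→Delta 9·25=225, R4→Charlie 2·21=42, R5→Charlie 2·17=34. Service 361; fixed 54; total 415.
{Alpha, Bravo, Charlie, Delta}: service 361 + fixed 62 = 423
{Bravo, Charlie}: R1→Bravo 3·14=42, R2→Charlie 4·6=24, R3→Charlie 10·25=250, R4→Charlie 2·21=42, R5→Charlie 2·17=34. Service 392; fixed 34; total 426.
{Alpha}: R1→Alpha 10·14=140, R2→Alpha 7·6=42, R3→Alpha 11·25=275, R4→Alpha 12·21=252, R5→Alpha 9·17=153. Service 862; fixed 8; total 870.
No other subset beats 415.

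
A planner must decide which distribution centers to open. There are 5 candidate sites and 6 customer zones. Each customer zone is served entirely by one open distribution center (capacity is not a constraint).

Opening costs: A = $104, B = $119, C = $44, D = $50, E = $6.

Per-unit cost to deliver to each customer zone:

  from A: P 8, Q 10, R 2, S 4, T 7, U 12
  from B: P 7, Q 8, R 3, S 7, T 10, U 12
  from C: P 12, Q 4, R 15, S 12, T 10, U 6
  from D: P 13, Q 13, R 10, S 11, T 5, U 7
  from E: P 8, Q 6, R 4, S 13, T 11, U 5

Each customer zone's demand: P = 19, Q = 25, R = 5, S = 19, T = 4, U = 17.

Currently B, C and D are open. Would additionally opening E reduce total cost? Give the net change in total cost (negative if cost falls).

Yes — net change −11 (cost falls by 11).

Current service cost with {B, C, D}: 503.
Adding E: each customer zone re-picks its cheapest; new service cost 486, saving 17.
Extra fixed cost: 6. Net change = 6 − 17 = -11.
(Totals: 716 → 705.)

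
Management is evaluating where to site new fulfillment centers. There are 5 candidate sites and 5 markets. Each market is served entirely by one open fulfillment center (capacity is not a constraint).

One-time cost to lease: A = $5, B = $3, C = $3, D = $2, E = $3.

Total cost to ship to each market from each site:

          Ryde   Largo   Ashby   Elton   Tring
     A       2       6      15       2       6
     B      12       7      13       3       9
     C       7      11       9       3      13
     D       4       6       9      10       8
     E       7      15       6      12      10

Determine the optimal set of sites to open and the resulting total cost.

For any fixed open set, each market goes to its cheapest open site; total = fixed + service.
{A, E}: Ryde→A 2, Largo→A 6, Ashby→E 6, Elton→A 2, Tring→A 6. Service 22; fixed 8; total 30.
{A, D}: Ryde→A 2, Largo→A 6, Ashby→D 9, Elton→A 2, Tring→A 6. Service 25; fixed 7; total 32.
{A, D, E}: service 22 + fixed 10 = 32
{A, B, C, D, E}: Ryde→A 2, Largo→A 6, Ashby→E 6, Elton→A 2, Tring→A 6. Service 22; fixed 16; total 38.
No other subset beats 30.

Open A and E; minimum total cost 30.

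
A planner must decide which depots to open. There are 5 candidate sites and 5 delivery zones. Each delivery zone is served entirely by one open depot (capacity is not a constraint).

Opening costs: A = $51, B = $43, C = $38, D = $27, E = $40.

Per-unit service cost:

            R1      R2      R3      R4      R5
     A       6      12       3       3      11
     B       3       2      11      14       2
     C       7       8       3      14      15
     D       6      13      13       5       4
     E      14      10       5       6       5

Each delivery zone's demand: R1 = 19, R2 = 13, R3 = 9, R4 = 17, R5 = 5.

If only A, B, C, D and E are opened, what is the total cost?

Total cost: 370

Each delivery zone is assigned to its cheapest site among the open ones.
{A, B, C, D, E}: R1→B 3·19=57, R2→B 2·13=26, R3→A 3·9=27, R4→A 3·17=51, R5→B 2·5=10. Service 171; fixed 199; total 370.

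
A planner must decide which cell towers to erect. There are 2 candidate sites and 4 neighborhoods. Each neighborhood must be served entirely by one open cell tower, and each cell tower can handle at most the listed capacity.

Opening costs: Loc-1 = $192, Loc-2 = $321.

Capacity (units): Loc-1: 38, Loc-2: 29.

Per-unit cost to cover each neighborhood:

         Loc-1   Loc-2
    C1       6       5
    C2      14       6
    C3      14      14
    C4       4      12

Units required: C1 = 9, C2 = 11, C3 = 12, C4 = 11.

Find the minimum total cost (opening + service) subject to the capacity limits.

Open {Loc-1, Loc-2}: C1→Loc-2 5·9=45, C2→Loc-2 6·11=66, C3→Loc-1 14·12=168, C4→Loc-1 4·11=44.
Loads: Loc-1 carries 23/38, Loc-2 carries 20/29. Service 323; fixed 513; total 836.
Next best feasible plan costs 845.

Minimum total cost: 836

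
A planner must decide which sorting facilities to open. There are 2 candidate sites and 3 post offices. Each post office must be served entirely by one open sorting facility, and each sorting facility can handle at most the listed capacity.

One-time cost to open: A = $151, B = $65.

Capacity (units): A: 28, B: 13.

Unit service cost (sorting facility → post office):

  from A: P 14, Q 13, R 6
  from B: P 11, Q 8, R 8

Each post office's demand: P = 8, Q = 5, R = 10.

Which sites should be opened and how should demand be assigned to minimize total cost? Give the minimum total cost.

Minimum total cost: 388

Open {A}: P→A 14·8=112, Q→A 13·5=65, R→A 6·10=60.
Loads: A carries 23/28. Service 237; fixed 151; total 388.
Next best feasible plan costs 404.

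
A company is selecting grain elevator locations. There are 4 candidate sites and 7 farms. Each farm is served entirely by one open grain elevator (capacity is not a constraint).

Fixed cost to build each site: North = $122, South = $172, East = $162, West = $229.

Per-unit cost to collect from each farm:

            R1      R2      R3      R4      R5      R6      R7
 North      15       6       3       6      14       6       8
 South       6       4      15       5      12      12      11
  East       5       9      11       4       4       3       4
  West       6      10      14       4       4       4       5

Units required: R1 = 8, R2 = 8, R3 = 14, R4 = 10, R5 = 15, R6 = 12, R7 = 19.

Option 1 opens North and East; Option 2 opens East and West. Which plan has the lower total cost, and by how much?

Option 1: {North, East}: R1→East 5·8=40, R2→North 6·8=48, R3→North 3·14=42, R4→East 4·10=40, R5→East 4·15=60, R6→East 3·12=36, R7→East 4·19=76. Service 342; fixed 284; total 626.
Option 2: {East, West}: R1→East 5·8=40, R2→East 9·8=72, R3→East 11·14=154, R4→East 4·10=40, R5→East 4·15=60, R6→East 3·12=36, R7→East 4·19=76. Service 478; fixed 391; total 869.
Difference: |626 − 869| = 243.

Option 1 is cheaper by 243.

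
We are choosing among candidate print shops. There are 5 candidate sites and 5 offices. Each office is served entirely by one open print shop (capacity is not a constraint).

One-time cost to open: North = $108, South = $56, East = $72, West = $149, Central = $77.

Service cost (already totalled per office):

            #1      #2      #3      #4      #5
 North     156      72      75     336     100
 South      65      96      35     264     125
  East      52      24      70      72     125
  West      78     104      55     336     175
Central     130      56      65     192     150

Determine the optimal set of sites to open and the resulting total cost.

For any fixed open set, each office goes to its cheapest open site; total = fixed + service.
{East}: #1→East 52, #2→East 24, #3→East 70, #4→East 72, #5→East 125. Service 343; fixed 72; total 415.
{South, East}: #1→East 52, #2→East 24, #3→South 35, #4→East 72, #5→South 125. Service 308; fixed 128; total 436.
{East, Central}: #1→East 52, #2→East 24, #3→Central 65, #4→East 72, #5→East 125. Service 338; fixed 149; total 487.
{North, South, East, West, Central}: #1→East 52, #2→East 24, #3→South 35, #4→East 72, #5→North 100. Service 283; fixed 462; total 745.
No other subset beats 415.

Open East only; minimum total cost 415.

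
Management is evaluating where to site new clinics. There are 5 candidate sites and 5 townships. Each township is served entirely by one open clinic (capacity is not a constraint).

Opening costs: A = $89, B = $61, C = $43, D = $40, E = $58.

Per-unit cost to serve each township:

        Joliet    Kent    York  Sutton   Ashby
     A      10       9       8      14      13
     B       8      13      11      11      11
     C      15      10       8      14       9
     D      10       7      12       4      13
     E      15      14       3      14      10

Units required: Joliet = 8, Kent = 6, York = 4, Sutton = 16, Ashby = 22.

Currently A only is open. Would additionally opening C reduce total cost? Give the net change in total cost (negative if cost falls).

Current service cost with {A}: 676.
Adding C: each township re-picks its cheapest; new service cost 588, saving 88.
Extra fixed cost: 43. Net change = 43 − 88 = -45.
(Totals: 765 → 720.)

Yes — net change −45 (cost falls by 45).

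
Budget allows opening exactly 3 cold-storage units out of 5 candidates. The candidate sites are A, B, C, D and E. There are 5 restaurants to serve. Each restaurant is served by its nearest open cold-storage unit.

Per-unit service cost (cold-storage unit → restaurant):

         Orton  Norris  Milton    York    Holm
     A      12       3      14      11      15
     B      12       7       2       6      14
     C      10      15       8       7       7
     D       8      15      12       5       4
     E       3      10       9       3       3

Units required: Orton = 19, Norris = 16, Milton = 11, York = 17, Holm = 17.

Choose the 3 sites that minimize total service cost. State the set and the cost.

Choose A, B and E; total service cost 229.

With exactly 3 open, each restaurant uses its cheapest among the chosen.
{A, B, E}: Orton→E 3·19=57, Norris→A 3·16=48, Milton→B 2·11=22, York→E 3·17=51, Holm→E 3·17=51. Service cost 229.
{B, C, E}: service cost 293
{B, D, E}: service cost 293
Among all 10 size-3 choices, {A, B, E} is lowest.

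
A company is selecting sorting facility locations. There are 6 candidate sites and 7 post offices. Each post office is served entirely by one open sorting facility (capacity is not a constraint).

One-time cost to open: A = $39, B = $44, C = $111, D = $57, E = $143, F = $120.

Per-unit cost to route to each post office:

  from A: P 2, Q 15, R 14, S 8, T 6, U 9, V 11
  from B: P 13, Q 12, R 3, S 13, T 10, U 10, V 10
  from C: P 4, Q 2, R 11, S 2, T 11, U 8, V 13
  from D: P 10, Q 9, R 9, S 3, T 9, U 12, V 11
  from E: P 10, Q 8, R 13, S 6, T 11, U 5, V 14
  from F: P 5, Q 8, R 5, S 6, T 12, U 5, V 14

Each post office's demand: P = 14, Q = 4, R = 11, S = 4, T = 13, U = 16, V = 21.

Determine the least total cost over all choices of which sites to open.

For any fixed open set, each post office goes to its cheapest open site; total = fixed + service.
{A, B}: P→A 2·14=28, Q→B 12·4=48, R→B 3·11=33, S→A 8·4=32, T→A 6·13=78, U→A 9·16=144, V→B 10·21=210. Service 573; fixed 83; total 656.
{A, B, D}: service 541 + fixed 140 = 681
{A, B, C}: service 493 + fixed 194 = 687
{A, B, C, D, E, F}: service 445 + fixed 514 = 959
No other subset beats 656.

Minimum total cost: 656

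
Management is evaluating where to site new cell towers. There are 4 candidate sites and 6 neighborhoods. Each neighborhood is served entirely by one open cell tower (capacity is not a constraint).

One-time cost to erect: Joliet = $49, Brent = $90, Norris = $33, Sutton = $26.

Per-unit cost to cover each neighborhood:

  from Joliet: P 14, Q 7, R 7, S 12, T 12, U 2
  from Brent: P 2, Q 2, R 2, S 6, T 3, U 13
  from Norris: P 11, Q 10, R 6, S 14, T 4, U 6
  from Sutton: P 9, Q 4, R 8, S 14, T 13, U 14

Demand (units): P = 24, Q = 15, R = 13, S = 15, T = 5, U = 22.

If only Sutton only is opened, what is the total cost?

Total cost: 989

Each neighborhood is assigned to its cheapest site among the open ones.
{Sutton}: P→Sutton 9·24=216, Q→Sutton 4·15=60, R→Sutton 8·13=104, S→Sutton 14·15=210, T→Sutton 13·5=65, U→Sutton 14·22=308. Service 963; fixed 26; total 989.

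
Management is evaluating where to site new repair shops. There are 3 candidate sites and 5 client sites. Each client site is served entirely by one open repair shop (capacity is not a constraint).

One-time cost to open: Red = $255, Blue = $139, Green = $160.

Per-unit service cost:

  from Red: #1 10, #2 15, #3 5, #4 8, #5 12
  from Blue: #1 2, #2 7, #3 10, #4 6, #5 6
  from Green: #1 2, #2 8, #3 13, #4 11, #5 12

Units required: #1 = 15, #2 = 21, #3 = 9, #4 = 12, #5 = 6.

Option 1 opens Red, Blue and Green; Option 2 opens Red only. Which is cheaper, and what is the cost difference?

Option 1 is cheaper by 49.

Option 1: {Red, Blue, Green}: #1→Blue 2·15=30, #2→Blue 7·21=147, #3→Red 5·9=45, #4→Blue 6·12=72, #5→Blue 6·6=36. Service 330; fixed 554; total 884.
Option 2: {Red}: #1→Red 10·15=150, #2→Red 15·21=315, #3→Red 5·9=45, #4→Red 8·12=96, #5→Red 12·6=72. Service 678; fixed 255; total 933.
Difference: |884 − 933| = 49.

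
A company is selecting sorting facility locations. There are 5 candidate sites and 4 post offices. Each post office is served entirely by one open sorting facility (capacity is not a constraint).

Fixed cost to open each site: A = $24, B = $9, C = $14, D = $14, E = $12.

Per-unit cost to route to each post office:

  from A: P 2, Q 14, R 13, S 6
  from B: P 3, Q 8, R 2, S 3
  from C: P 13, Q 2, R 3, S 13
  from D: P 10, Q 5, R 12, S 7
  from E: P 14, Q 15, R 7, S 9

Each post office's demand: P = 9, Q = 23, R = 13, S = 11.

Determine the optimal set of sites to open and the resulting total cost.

Open B and C; minimum total cost 155.

For any fixed open set, each post office goes to its cheapest open site; total = fixed + service.
{B, C}: P→B 3·9=27, Q→C 2·23=46, R→B 2·13=26, S→B 3·11=33. Service 132; fixed 23; total 155.
{B, C, E}: P→B 3·9=27, Q→C 2·23=46, R→B 2·13=26, S→B 3·11=33. Service 132; fixed 35; total 167.
{B, C, D}: P→B 3·9=27, Q→C 2·23=46, R→B 2·13=26, S→B 3·11=33. Service 132; fixed 37; total 169.
{A, B, C, D, E}: P→A 2·9=18, Q→C 2·23=46, R→B 2·13=26, S→B 3·11=33. Service 123; fixed 73; total 196.
No other subset beats 155.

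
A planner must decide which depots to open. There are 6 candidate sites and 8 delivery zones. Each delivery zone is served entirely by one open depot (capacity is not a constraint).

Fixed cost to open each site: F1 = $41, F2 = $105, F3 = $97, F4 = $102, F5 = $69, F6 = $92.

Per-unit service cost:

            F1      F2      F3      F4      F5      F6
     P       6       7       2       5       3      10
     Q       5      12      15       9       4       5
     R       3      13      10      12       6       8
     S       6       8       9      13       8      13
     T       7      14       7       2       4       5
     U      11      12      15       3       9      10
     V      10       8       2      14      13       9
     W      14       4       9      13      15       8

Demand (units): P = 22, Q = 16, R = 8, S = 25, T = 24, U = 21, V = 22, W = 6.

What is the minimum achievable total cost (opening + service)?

Minimum total cost: 747

For any fixed open set, each delivery zone goes to its cheapest open site; total = fixed + service.
{F1, F3, F4}: P→F3 2·22=44, Q→F1 5·16=80, R→F1 3·8=24, S→F1 6·25=150, T→F4 2·24=48, U→F4 3·21=63, V→F3 2·22=44, W→F3 9·6=54. Service 507; fixed 240; total 747.
{F1, F3, F4, F5}: service 491 + fixed 309 = 800
{F1, F2, F3, F4}: service 477 + fixed 345 = 822
{F1, F2, F3, F4, F5, F6}: service 461 + fixed 506 = 967
No other subset beats 747.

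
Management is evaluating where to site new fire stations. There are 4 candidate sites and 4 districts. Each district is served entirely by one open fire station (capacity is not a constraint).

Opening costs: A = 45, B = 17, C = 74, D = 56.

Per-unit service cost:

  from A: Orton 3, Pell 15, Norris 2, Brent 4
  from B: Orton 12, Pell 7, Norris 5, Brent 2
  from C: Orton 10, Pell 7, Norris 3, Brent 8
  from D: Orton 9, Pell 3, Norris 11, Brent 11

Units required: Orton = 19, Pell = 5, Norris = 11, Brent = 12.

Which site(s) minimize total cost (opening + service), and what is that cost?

Open A and B; minimum total cost 200.

For any fixed open set, each district goes to its cheapest open site; total = fixed + service.
{A, B}: Orton→A 3·19=57, Pell→B 7·5=35, Norris→A 2·11=22, Brent→B 2·12=24. Service 138; fixed 62; total 200.
{A, B, D}: Orton→A 3·19=57, Pell→D 3·5=15, Norris→A 2·11=22, Brent→B 2·12=24. Service 118; fixed 118; total 236.
{A, D}: Orton→A 3·19=57, Pell→D 3·5=15, Norris→A 2·11=22, Brent→A 4·12=48. Service 142; fixed 101; total 243.
{A, B, C, D}: service 118 + fixed 192 = 310
No other subset beats 200.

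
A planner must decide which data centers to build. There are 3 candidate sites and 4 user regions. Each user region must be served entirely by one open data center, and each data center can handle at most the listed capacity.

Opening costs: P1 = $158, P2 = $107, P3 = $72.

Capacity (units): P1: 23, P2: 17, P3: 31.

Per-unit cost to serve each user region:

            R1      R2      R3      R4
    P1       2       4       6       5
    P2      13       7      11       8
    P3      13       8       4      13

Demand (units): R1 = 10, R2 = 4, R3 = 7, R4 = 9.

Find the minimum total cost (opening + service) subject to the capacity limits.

Open {P1, P3}: R1→P1 2·10=20, R2→P1 4·4=16, R3→P3 4·7=28, R4→P1 5·9=45.
Loads: P1 carries 23/23, P3 carries 7/31. Service 109; fixed 230; total 339.
Next best feasible plan costs 355.

Minimum total cost: 339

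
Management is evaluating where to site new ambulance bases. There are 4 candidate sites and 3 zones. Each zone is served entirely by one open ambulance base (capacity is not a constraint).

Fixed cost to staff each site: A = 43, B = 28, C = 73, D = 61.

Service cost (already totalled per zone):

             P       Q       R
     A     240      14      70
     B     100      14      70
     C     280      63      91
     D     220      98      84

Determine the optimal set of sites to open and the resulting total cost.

Open B only; minimum total cost 212.

For any fixed open set, each zone goes to its cheapest open site; total = fixed + service.
{B}: P→B 100, Q→B 14, R→B 70. Service 184; fixed 28; total 212.
{A, B}: P→B 100, Q→A 14, R→A 70. Service 184; fixed 71; total 255.
{B, D}: service 184 + fixed 89 = 273
{A, B, C, D}: service 184 + fixed 205 = 389
No other subset beats 212.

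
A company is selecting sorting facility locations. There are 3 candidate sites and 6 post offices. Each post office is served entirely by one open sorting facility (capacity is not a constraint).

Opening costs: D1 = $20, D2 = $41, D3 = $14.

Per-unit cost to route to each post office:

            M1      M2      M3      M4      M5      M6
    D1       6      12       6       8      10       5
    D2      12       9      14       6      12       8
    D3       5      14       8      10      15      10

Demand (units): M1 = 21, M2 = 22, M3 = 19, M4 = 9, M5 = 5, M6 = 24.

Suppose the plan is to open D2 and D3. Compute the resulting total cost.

Each post office is assigned to its cheapest site among the open ones.
{D2, D3}: M1→D3 5·21=105, M2→D2 9·22=198, M3→D3 8·19=152, M4→D2 6·9=54, M5→D2 12·5=60, M6→D2 8·24=192. Service 761; fixed 55; total 816.

Total cost: 816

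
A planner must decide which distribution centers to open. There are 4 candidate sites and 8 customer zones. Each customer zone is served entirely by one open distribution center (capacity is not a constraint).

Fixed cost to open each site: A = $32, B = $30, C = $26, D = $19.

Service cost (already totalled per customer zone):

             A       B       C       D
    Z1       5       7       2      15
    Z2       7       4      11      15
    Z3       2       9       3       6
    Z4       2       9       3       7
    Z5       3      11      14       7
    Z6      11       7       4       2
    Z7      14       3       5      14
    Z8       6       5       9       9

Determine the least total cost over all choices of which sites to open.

Minimum total cost: 77

For any fixed open set, each customer zone goes to its cheapest open site; total = fixed + service.
{C}: Z1→C 2, Z2→C 11, Z3→C 3, Z4→C 3, Z5→C 14, Z6→C 4, Z7→C 5, Z8→C 9. Service 51; fixed 26; total 77.
{A}: service 50 + fixed 32 = 82
{B}: service 55 + fixed 30 = 85
{A, B, C, D}: Z1→C 2, Z2→B 4, Z3→A 2, Z4→A 2, Z5→A 3, Z6→D 2, Z7→B 3, Z8→B 5. Service 23; fixed 107; total 130.
No other subset beats 77.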